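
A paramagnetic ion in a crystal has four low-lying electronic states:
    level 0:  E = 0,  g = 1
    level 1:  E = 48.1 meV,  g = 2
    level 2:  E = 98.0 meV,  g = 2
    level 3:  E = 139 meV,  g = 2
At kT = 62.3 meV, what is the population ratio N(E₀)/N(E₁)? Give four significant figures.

n₀/n₁ = (g₀/g₁) exp[−(E₀−E₁)/kT] = (1/2) × exp(−(-48.1 meV)/(62.3 meV)) = (1/2) × exp(0.772071) = 1.082.

1.082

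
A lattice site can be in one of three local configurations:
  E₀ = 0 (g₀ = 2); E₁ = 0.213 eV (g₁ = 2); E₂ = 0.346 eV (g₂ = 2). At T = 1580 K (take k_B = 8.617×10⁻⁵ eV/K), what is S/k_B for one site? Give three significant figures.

k_BT = 8.617×10⁻⁵ × 1580 K = 0.13615 eV.
Eᵢ/kT = 0, 1.5645, 2.5413.
Z = Σ gᵢe^(−Eᵢ/kT) = 2·e^(−0) + 2·e^(−1.5645) + 2·e^(−2.5413) = 2.0000 + 0.41839 + 0.15753 = 2.5759.
⟨E⟩ = Σ EᵢPᵢ = 0.055756 eV.
S/k_B = ln Z + ⟨E⟩/kT = ln(2.5759) + 0.055756/0.13615 = 0.94620 + 0.40952 = 1.36.

1.36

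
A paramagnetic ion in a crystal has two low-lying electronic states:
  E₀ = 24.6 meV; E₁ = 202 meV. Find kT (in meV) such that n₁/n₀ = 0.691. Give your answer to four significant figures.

n₁/n₀ = exp[−(E₁−E₀)/kT] = 0.691.
⇒ (E₁−E₀)/kT = ln(1/0.691) = ln(1.44718) = 0.369617.
kT = 177.4 meV / 0.369617 = 480.0 meV.

480.0 meV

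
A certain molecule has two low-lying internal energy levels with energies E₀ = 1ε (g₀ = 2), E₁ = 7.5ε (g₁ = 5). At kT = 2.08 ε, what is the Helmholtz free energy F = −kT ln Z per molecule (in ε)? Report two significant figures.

-0.66 ε

Eᵢ/kT = 0.4808, 3.606.
Z = Σ gᵢe^(−Eᵢ/kT) = 2·e^(−0.4808) + 5·e^(−3.606) = 1.237 + 0.1358 = 1.373.
F = −kT ln Z = −2.08 × ln(1.373) = −2.08 × 0.3170 = -0.66 ε.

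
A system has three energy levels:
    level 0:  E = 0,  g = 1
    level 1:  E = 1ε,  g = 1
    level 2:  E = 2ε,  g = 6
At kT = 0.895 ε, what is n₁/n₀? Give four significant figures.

n₁/n₀ = (g₁/g₀) exp[−(E₁−E₀)/kT] = (1/1) × exp(−(1ε)/(0.895ε)) = (1/1) × exp(-1.11732) = 0.3272.

0.3272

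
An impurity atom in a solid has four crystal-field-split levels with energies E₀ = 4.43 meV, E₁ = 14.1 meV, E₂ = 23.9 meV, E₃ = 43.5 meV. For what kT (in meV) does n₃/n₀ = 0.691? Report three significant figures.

n₃/n₀ = exp[−(E₃−E₀)/kT] = 0.691.
⇒ (E₃−E₀)/kT = ln(1/0.691) = ln(1.4472) = 0.36963.
kT = 39.07 meV / 0.36963 = 106 meV.

106 meV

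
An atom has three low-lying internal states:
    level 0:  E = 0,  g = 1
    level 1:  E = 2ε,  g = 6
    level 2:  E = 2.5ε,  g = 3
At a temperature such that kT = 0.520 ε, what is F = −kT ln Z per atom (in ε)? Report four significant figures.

-0.07388 ε

Eᵢ/kT = 0, 3.84615, 4.80769.
Z = Σ gᵢe^(−Eᵢ/kT) = 1·e^(−0) + 6·e^(−3.84615) + 3·e^(−4.80769) = 1.00000 + 0.128171 + 0.0245001 = 1.15267.
F = −kT ln Z = −0.520 × ln(1.15267) = −0.520 × 0.142081 = -0.07388 ε.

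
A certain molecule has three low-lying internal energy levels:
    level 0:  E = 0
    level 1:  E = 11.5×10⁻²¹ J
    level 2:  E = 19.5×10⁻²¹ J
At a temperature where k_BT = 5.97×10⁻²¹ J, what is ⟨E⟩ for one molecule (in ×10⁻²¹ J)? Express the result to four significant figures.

2.044 ×10⁻²¹ J

Eᵢ/kT = 0, 1.92630, 3.26633.
Z = Σ e^(−Eᵢ/kT) = e^(−0) + e^(−1.92630) + e^(−3.26633) = 1.00000 + 0.145686 + 0.0381462 = 1.18383.
⟨E⟩ = Σ Eᵢ e^(−Eᵢ/kT) / Z = (0·1.00000 + 11.5·0.145686 + 19.5·0.0381462) / 1.18383 = 2.044 ×10⁻²¹ J.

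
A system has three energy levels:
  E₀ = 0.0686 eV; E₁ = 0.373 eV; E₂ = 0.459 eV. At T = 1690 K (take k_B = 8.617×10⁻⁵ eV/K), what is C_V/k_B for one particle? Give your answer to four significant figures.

k_BT = 8.617×10⁻⁵ × 1690 K = 0.145627 eV.
Eᵢ/kT = 0.471066, 2.56134, 3.15189.
Z = Σ e^(−Eᵢ/kT) = e^(−0.471066) + e^(−2.56134) + e^(−3.15189) = 0.624336 + 0.0772012 + 0.0427712 = 0.744308.
⟨E⟩ = 0.122607 eV, ⟨E²⟩ = 0.0304848 eV².
C_V/k_B = (⟨E²⟩ − ⟨E⟩²)/(kT)² = (0.0304848 − 0.0150325)/0.0212072 = 0.7286.

0.7286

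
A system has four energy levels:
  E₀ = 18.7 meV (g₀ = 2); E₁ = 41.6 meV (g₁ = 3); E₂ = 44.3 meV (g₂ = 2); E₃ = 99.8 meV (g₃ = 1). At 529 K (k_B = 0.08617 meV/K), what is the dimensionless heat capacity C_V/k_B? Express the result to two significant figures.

k_BT = 0.08617 × 529 K = 45.58 meV.
Eᵢ/kT = 0.4103, 0.9127, 0.9719, 2.190.
Z = Σ gᵢe^(−Eᵢ/kT) = 2·e^(−0.4103) + 3·e^(−0.9127) + 2·e^(−0.9719) + 1·e^(−2.190) = 1.327 + 1.204 + 0.7567 + 0.1119 = 3.400.
⟨E⟩ = 35.17 meV, ⟨E²⟩ = 1514 meV².
C_V/k_B = (⟨E²⟩ − ⟨E⟩²)/(kT)² = (1514 − 1237)/2078 = 0.13.

0.13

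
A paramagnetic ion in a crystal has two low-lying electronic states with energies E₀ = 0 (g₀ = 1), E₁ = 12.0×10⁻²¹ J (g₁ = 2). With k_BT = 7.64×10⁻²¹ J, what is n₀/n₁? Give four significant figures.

2.405

n₀/n₁ = (g₀/g₁) exp[−(E₀−E₁)/kT] = (1/2) × exp(−(-12.0 ×10⁻²¹ J)/(7.64 ×10⁻²¹ J)) = (1/2) × exp(1.57068) = 2.405.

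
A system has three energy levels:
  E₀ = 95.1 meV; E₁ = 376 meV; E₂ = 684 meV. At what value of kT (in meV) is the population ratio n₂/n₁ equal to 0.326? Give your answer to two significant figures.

n₂/n₁ = exp[−(E₂−E₁)/kT] = 0.326.
⇒ (E₂−E₁)/kT = ln(1/0.326) = ln(3.067) = 1.121.
kT = 308 meV / 1.121 = 270 meV.

270 meV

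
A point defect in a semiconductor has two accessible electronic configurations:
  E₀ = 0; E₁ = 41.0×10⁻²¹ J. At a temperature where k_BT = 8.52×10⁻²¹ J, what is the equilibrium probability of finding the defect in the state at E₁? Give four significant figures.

Eᵢ/kT = 0, 4.81221.
Z = Σ e^(−Eᵢ/kT) = e^(−0) + e^(−4.81221) = 1.00000 + 0.00812987 = 1.00813.
P₁ = e^(−E₁/kT) / Z = 0.00812987/1.00813 = 0.008064.

0.008064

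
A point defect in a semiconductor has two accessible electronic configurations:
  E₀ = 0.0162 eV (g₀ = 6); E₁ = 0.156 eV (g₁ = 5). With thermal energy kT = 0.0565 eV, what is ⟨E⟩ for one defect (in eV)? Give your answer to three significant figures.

0.0254 eV

Eᵢ/kT = 0.28673, 2.7611.
Z = Σ gᵢe^(−Eᵢ/kT) = 6·e^(−0.28673) + 5·e^(−2.7611) = 4.5043 + 0.31611 = 4.8204.
⟨E⟩ = Σ Eᵢ gᵢe^(−Eᵢ/kT) / Z = (0.0162·4.5043 + 0.156·0.31611) / 4.8204 = 0.0254 eV.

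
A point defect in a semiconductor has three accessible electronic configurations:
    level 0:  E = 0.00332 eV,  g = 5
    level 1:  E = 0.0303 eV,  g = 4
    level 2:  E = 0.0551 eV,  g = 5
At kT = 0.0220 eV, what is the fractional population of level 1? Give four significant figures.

Eᵢ/kT = 0.150909, 1.37727, 2.50455.
Z = Σ gᵢe^(−Eᵢ/kT) = 5·e^(−0.150909) + 4·e^(−1.37727) + 5·e^(−2.50455) = 4.29963 + 1.00907 + 0.408562 = 5.71726.
P₁ = g₁ e^(−E₁/kT) / Z = 1.00907/5.71726 = 0.1765.

0.1765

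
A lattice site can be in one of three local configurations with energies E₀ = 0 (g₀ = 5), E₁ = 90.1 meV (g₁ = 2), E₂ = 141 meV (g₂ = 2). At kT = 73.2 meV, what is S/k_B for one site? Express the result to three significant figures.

1.99

Eᵢ/kT = 0, 1.2309, 1.9262.
Z = Σ gᵢe^(−Eᵢ/kT) = 5·e^(−0) + 2·e^(−1.2309) + 2·e^(−1.9262) = 5.0000 + 0.58406 + 0.29140 = 5.8755.
⟨E⟩ = Σ EᵢPᵢ = 15.949 meV.
S/k_B = ln Z + ⟨E⟩/kT = ln(5.8755) + 15.949/73.2 = 1.7708 + 0.21788 = 1.99.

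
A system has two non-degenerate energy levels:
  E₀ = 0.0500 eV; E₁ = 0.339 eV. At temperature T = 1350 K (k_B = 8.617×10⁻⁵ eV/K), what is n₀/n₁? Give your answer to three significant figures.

12.0

k_BT = 8.617×10⁻⁵ × 1350 K = 0.11633 eV.
n₀/n₁ = exp[−(E₀−E₁)/kT] = exp(−(-0.2890 eV)/(0.11633 eV)) = exp(2.4843) = 12.0.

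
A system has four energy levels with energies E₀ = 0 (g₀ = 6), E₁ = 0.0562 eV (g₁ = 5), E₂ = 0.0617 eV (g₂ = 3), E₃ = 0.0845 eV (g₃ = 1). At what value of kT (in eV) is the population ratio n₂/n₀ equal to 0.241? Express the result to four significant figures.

n₂/n₀ = (g₂/g₀) exp[−(E₂−E₀)/kT] = 0.241.
⇒ (E₂−E₀)/kT = ln((3/6)/0.241) = ln(2.07469) = 0.729812.
kT = 0.0617 eV / 0.729812 = 0.08454 eV.

0.08454 eV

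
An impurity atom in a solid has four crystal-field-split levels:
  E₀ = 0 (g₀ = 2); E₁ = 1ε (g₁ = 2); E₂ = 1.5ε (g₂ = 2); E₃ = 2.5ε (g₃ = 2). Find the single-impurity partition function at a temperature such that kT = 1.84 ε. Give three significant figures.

Z = 4.56

Eᵢ/kT = 0, 0.54348, 0.81522, 1.3587.
Z = Σ gᵢe^(−Eᵢ/kT) = 2·e^(−0) + 2·e^(−0.54348) + 2·e^(−0.81522) + 2·e^(−1.3587) = 2.0000 + 1.1614 + 0.88508 + 0.51399 = 4.5605.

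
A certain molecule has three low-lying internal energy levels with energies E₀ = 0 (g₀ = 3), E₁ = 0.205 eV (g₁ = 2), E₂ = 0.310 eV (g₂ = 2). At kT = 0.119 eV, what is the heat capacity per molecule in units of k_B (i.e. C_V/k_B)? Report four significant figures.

0.5071

Eᵢ/kT = 0, 1.72269, 2.60504.
Z = Σ gᵢe^(−Eᵢ/kT) = 3·e^(−0) + 2·e^(−1.72269) + 2·e^(−2.60504) = 3.00000 + 0.357170 + 0.147800 = 3.50497.
⟨E⟩ = 0.0339626 eV, ⟨E²⟩ = 0.00833492 eV².
C_V/k_B = (⟨E²⟩ − ⟨E⟩²)/(kT)² = (0.00833492 − 0.00115346)/0.0141610 = 0.5071.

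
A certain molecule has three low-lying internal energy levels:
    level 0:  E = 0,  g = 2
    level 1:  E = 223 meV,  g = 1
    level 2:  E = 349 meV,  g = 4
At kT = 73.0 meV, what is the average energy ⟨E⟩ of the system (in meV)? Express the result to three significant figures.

10.7 meV

Eᵢ/kT = 0, 3.0548, 4.7808.
Z = Σ gᵢe^(−Eᵢ/kT) = 2·e^(−0) + 1·e^(−3.0548) + 4·e^(−4.7808) = 2.0000 + 0.047132 + 0.033557 = 2.0807.
⟨E⟩ = Σ Eᵢ gᵢe^(−Eᵢ/kT) / Z = (0·2.0000 + 223·0.047132 + 349·0.033557) / 2.0807 = 10.7 meV.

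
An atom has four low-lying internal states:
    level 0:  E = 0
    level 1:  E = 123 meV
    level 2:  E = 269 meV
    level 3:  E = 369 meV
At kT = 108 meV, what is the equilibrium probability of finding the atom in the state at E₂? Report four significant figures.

Eᵢ/kT = 0, 1.13889, 2.49074, 3.41667.
Z = Σ e^(−Eᵢ/kT) = e^(−0) + e^(−1.13889) + e^(−2.49074) + e^(−3.41667) = 1.00000 + 0.320174 + 0.0828486 + 0.0328215 = 1.43584.
P₂ = e^(−E₂/kT) / Z = 0.0828486/1.43584 = 0.05770.

0.05770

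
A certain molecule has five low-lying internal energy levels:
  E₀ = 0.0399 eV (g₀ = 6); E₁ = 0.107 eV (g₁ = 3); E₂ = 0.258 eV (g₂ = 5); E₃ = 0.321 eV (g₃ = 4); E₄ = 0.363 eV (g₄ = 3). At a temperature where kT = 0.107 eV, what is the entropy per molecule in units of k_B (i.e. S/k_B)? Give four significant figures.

2.569

Eᵢ/kT = 0.372897, 1.00000, 2.41121, 3.00000, 3.39252.
Z = Σ gᵢe^(−Eᵢ/kT) = 6·e^(−0.372897) + 3·e^(−1.00000) + 5·e^(−2.41121) + 4·e^(−3.00000) + 3·e^(−3.39252) = 4.13242 + 1.10364 + 0.448533 + 0.199148 + 0.100872 = 5.98461.
⟨E⟩ = Σ EᵢPᵢ = 0.0834202 eV.
S/k_B = ln Z + ⟨E⟩/kT = ln(5.98461) + 0.0834202/0.107 = 1.78919 + 0.779628 = 2.569.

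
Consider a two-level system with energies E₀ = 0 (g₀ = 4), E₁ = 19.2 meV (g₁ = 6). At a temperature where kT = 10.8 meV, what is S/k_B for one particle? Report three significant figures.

1.97

Eᵢ/kT = 0, 1.7778.
Z = Σ gᵢe^(−Eᵢ/kT) = 4·e^(−0) + 6·e^(−1.7778) = 4.0000 + 1.0141 = 5.0141.
⟨E⟩ = Σ EᵢPᵢ = 3.8832 meV.
S/k_B = ln Z + ⟨E⟩/kT = ln(5.0141) + 3.8832/10.8 = 1.6123 + 0.35956 = 1.97.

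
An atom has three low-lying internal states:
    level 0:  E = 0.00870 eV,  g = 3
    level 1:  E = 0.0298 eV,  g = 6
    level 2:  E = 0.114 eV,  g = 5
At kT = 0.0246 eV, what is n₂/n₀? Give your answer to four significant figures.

0.02306

n₂/n₀ = (g₂/g₀) exp[−(E₂−E₀)/kT] = (5/3) × exp(−(0.10530 eV)/(0.0246 eV)) = (5/3) × exp(-4.28049) = 0.02306.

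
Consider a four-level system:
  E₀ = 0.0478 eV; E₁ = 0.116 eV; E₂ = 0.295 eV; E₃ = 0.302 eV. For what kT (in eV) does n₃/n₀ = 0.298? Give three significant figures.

0.210 eV

n₃/n₀ = exp[−(E₃−E₀)/kT] = 0.298.
⇒ (E₃−E₀)/kT = ln(1/0.298) = ln(3.3557) = 1.2107.
kT = 0.2542 eV / 1.2107 = 0.210 eV.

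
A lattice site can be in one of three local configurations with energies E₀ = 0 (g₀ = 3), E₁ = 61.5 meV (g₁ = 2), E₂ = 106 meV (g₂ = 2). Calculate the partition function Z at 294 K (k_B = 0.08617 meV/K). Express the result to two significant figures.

k_BT = 0.08617 × 294 K = 25.33 meV.
Eᵢ/kT = 0, 2.428, 4.185.
Z = Σ gᵢe^(−Eᵢ/kT) = 3·e^(−0) + 2·e^(−2.428) + 2·e^(−4.185) = 3.000 + 0.1764 + 0.03044 = 3.207.

Z = 3.2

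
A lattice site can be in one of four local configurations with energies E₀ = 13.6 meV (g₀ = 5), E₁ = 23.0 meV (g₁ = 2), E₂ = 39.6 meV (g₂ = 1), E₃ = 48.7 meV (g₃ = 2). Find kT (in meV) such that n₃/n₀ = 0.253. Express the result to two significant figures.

n₃/n₀ = (g₃/g₀) exp[−(E₃−E₀)/kT] = 0.253.
⇒ (E₃−E₀)/kT = ln((2/5)/0.253) = ln(1.581) = 0.4581.
kT = 35.1 meV / 0.4581 = 77 meV.

77 meV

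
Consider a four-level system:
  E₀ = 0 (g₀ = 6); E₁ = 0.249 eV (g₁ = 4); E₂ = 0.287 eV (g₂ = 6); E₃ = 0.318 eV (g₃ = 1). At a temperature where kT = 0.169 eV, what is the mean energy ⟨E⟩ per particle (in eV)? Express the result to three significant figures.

0.0725 eV

Eᵢ/kT = 0, 1.4734, 1.6982, 1.8817.
Z = Σ gᵢe^(−Eᵢ/kT) = 6·e^(−0) + 4·e^(−1.4734) + 6·e^(−1.6982) + 1·e^(−1.8817) = 6.0000 + 0.91658 + 1.0981 + 0.15233 = 8.1670.
⟨E⟩ = Σ Eᵢ gᵢe^(−Eᵢ/kT) / Z = (0·6.0000 + 0.249·0.91658 + 0.287·1.0981 + 0.318·0.15233) / 8.1670 = 0.0725 eV.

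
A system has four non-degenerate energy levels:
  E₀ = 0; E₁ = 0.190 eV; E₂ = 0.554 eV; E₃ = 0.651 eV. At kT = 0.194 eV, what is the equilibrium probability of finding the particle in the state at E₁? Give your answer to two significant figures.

Eᵢ/kT = 0, 0.9794, 2.856, 3.356.
Z = Σ e^(−Eᵢ/kT) = e^(−0) + e^(−0.9794) + e^(−2.856) + e^(−3.356) = 1.000 + 0.3755 + 0.05750 + 0.03487 = 1.468.
P₁ = e^(−E₁/kT) / Z = 0.3755/1.468 = 0.26.

0.26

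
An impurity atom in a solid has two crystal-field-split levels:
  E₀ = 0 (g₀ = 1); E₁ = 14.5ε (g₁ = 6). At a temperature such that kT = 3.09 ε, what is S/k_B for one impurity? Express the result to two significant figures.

Eᵢ/kT = 0, 4.693.
Z = Σ gᵢe^(−Eᵢ/kT) = 1·e^(−0) + 6·e^(−4.693) = 1.000 + 0.05496 = 1.055.
⟨E⟩ = Σ EᵢPᵢ = 0.7554 ε.
S/k_B = ln Z + ⟨E⟩/kT = ln(1.055) + 0.7554/3.09 = 0.05354 + 0.2445 = 0.30.

0.30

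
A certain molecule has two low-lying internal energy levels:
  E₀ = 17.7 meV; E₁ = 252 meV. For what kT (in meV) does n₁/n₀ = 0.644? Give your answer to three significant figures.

532 meV

n₁/n₀ = exp[−(E₁−E₀)/kT] = 0.644.
⇒ (E₁−E₀)/kT = ln(1/0.644) = ln(1.5528) = 0.44006.
kT = 234.3 meV / 0.44006 = 532 meV.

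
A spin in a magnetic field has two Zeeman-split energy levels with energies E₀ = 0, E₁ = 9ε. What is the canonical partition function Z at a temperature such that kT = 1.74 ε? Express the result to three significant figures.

Z = 1.01

Eᵢ/kT = 0, 5.1724.
Z = Σ e^(−Eᵢ/kT) = e^(−0) + e^(−5.1724) = 1.0000 + 0.0056709 = 1.0057.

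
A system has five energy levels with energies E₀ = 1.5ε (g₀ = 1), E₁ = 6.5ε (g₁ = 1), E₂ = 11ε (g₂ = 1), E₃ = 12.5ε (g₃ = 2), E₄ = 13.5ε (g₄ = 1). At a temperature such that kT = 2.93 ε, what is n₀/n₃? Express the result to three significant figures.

21.4

n₀/n₃ = (g₀/g₃) exp[−(E₀−E₃)/kT] = (1/2) × exp(−(-11.0ε)/(2.93ε)) = (1/2) × exp(3.7543) = 21.4.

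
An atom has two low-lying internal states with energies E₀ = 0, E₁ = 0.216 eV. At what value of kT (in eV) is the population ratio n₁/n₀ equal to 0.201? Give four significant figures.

0.1346 eV

n₁/n₀ = exp[−(E₁−E₀)/kT] = 0.201.
⇒ (E₁−E₀)/kT = ln(1/0.201) = ln(4.97512) = 1.60445.
kT = 0.216 eV / 1.60445 = 0.1346 eV.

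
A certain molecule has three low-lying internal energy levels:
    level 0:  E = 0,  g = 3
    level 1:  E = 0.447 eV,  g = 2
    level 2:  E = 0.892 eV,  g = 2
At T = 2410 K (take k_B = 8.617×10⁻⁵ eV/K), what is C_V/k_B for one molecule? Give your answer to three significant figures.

k_BT = 8.617×10⁻⁵ × 2410 K = 0.20767 eV.
Eᵢ/kT = 0, 2.1525, 4.2953.
Z = Σ gᵢe^(−Eᵢ/kT) = 3·e^(−0) + 2·e^(−2.1525) + 2·e^(−4.2953) = 3.0000 + 0.23239 + 0.027265 = 3.2597.
⟨E⟩ = 0.039328 eV, ⟨E²⟩ = 0.020900 eV².
C_V/k_B = (⟨E²⟩ − ⟨E⟩²)/(kT)² = (0.020900 − 0.0015467)/0.043127 = 0.449.

0.449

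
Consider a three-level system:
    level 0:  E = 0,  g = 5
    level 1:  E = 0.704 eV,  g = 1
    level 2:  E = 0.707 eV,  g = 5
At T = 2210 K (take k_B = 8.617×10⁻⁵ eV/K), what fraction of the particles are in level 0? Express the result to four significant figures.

0.9715

k_BT = 8.617×10⁻⁵ × 2210 K = 0.190436 eV.
Eᵢ/kT = 0, 3.69678, 3.71253.
Z = Σ gᵢe^(−Eᵢ/kT) = 5·e^(−0) + 1·e^(−3.69678) + 5·e^(−3.71253) = 5.00000 + 0.0248033 + 0.122078 = 5.14688.
P₀ = g₀ e^(−E₀/kT) / Z = 5.00000/5.14688 = 0.9715.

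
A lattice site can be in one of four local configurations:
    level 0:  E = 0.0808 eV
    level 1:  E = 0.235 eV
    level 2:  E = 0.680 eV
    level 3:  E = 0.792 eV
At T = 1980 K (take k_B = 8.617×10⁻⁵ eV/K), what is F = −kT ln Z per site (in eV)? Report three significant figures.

k_BT = 8.617×10⁻⁵ × 1980 K = 0.17062 eV.
Eᵢ/kT = 0.47357, 1.3773, 3.9855, 4.6419.
Z = Σ e^(−Eᵢ/kT) = e^(−0.47357) + e^(−1.3773) + e^(−3.9855) + e^(−4.6419) = 0.62277 + 0.25226 + 0.018583 + 0.0096394 = 0.90325.
F = −kT ln Z = −0.17062 × ln(0.90325) = −0.17062 × -0.10176 = 0.0174 eV.

0.0174 eV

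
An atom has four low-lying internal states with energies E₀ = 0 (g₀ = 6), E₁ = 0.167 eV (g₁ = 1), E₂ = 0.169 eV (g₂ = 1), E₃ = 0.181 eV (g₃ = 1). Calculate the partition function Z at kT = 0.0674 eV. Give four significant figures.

Z = 6.234

Eᵢ/kT = 0, 2.47774, 2.50742, 2.68546.
Z = Σ gᵢe^(−Eᵢ/kT) = 6·e^(−0) + 1·e^(−2.47774) + 1·e^(−2.50742) + 1·e^(−2.68546) = 6.00000 + 0.0839327 + 0.0814782 + 0.0681898 = 6.23360.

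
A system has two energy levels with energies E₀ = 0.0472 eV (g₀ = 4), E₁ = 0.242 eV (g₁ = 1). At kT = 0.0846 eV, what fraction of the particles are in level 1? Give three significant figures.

0.0244

Eᵢ/kT = 0.55792, 2.8605.
Z = Σ gᵢe^(−Eᵢ/kT) = 4·e^(−0.55792) + 1·e^(−2.8605) = 2.2896 + 0.057240 = 2.3468.
P₁ = g₁ e^(−E₁/kT) / Z = 0.057240/2.3468 = 0.0244.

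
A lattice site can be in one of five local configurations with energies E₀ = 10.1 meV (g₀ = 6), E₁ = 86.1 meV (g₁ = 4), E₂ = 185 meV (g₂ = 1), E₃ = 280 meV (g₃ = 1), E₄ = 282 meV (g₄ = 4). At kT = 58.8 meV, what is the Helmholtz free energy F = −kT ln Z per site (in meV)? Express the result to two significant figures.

-110 meV

Eᵢ/kT = 0.1718, 1.464, 3.146, 4.762, 4.796.
Z = Σ gᵢe^(−Eᵢ/kT) = 6·e^(−0.1718) + 4·e^(−1.464) + 1·e^(−3.146) + 1·e^(−4.762) + 4·e^(−4.796) = 5.053 + 0.9252 + 0.04302 + 0.008548 + 0.03305 = 6.063.
F = −kT ln Z = −58.8 × ln(6.063) = −58.8 × 1.802 = -110 meV.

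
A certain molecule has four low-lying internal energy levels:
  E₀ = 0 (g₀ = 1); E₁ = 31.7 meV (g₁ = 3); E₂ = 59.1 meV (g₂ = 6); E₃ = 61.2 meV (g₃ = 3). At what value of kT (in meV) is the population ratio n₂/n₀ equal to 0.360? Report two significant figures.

21 meV

n₂/n₀ = (g₂/g₀) exp[−(E₂−E₀)/kT] = 0.360.
⇒ (E₂−E₀)/kT = ln((6/1)/0.360) = ln(16.67) = 2.814.
kT = 59.1 meV / 2.814 = 21 meV.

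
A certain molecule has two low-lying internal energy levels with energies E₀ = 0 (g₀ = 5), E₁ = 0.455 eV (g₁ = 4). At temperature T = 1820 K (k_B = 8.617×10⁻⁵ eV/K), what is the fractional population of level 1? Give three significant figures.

k_BT = 8.617×10⁻⁵ × 1820 K = 0.15683 eV.
Eᵢ/kT = 0, 2.9012.
Z = Σ gᵢe^(−Eᵢ/kT) = 5·e^(−0) + 4·e^(−2.9012) = 5.0000 + 0.21983 = 5.2198.
P₁ = g₁ e^(−E₁/kT) / Z = 0.21983/5.2198 = 0.0421.

0.0421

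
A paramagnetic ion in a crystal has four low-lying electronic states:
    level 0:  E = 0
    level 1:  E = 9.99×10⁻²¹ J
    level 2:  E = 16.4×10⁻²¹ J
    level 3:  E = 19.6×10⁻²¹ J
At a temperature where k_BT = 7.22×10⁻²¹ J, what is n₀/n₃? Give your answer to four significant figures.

n₀/n₃ = exp[−(E₀−E₃)/kT] = exp(−(-19.6 ×10⁻²¹ J)/(7.22 ×10⁻²¹ J)) = exp(2.71468) = 15.10.

15.10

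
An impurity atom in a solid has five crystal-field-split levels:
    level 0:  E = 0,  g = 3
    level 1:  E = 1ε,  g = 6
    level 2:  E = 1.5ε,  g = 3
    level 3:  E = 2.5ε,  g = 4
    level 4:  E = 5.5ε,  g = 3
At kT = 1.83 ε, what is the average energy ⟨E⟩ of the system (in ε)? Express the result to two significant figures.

Eᵢ/kT = 0, 0.5464, 0.8197, 1.366, 3.005.
Z = Σ gᵢe^(−Eᵢ/kT) = 3·e^(−0) + 6·e^(−0.5464) + 3·e^(−0.8197) + 4·e^(−1.366) + 3·e^(−3.005) = 3.000 + 3.474 + 1.322 + 1.021 + 0.1486 = 8.966.
⟨E⟩ = Σ Eᵢ gᵢe^(−Eᵢ/kT) / Z = (0·3.000 + 1·3.474 + 1.5·1.322 + 2.5·1.021 + 5.5·0.1486) / 8.966 = 0.98 ε.

0.98 ε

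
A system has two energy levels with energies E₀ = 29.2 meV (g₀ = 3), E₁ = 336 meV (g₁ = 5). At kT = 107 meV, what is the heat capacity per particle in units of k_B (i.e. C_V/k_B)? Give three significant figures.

0.650

Eᵢ/kT = 0.27290, 3.1402.
Z = Σ gᵢe^(−Eᵢ/kT) = 3·e^(−0.27290) + 5·e^(−3.1402) = 2.2835 + 0.21637 = 2.4999.
⟨E⟩ = 55.754 meV, ⟨E²⟩ = 10550 meV².
C_V/k_B = (⟨E²⟩ − ⟨E⟩²)/(kT)² = (10550 − 3108.5)/11449 = 0.650.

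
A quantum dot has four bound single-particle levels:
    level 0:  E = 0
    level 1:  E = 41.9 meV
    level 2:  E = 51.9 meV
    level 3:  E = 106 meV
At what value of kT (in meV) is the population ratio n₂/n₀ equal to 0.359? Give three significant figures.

50.7 meV

n₂/n₀ = exp[−(E₂−E₀)/kT] = 0.359.
⇒ (E₂−E₀)/kT = ln(1/0.359) = ln(2.7855) = 1.0244.
kT = 51.9 meV / 1.0244 = 50.7 meV.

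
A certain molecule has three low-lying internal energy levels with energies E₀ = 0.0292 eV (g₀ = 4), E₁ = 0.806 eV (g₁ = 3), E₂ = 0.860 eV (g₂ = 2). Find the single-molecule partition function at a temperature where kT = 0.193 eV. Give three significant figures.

Z = 3.51

Eᵢ/kT = 0.15130, 4.1762, 4.4560.
Z = Σ gᵢe^(−Eᵢ/kT) = 4·e^(−0.15130) + 3·e^(−4.1762) + 2·e^(−4.4560) = 3.4384 + 0.046070 + 0.023217 = 3.5077.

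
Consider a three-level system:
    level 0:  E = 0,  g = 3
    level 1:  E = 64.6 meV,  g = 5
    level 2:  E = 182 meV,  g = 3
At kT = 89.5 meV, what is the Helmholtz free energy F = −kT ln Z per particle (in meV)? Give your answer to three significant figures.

Eᵢ/kT = 0, 0.72179, 2.0335.
Z = Σ gᵢe^(−Eᵢ/kT) = 3·e^(−0) + 5·e^(−0.72179) + 3·e^(−2.0335) = 3.0000 + 2.4294 + 0.39263 = 5.8220.
F = −kT ln Z = −89.5 × ln(5.8220) = −89.5 × 1.7616 = -158 meV.

-158 meV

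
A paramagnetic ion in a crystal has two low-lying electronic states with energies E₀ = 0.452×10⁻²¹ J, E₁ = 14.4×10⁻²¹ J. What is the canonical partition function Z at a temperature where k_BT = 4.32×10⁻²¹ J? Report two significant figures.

Z = 0.94

Eᵢ/kT = 0.1046, 3.333.
Z = Σ e^(−Eᵢ/kT) = e^(−0.1046) + e^(−3.333) = 0.9007 + 0.03569 = 0.9364.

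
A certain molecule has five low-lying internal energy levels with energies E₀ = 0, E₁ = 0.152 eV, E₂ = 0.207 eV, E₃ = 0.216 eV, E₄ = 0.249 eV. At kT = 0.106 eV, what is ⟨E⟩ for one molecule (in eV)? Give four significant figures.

Eᵢ/kT = 0, 1.43396, 1.95283, 2.03774, 2.34906.
Z = Σ e^(−Eᵢ/kT) = e^(−0) + e^(−1.43396) + e^(−1.95283) + e^(−2.03774) + e^(−2.34906) = 1.00000 + 0.238363 + 0.141872 + 0.130323 + 0.0954589 = 1.60602.
⟨E⟩ = Σ Eᵢ e^(−Eᵢ/kT) / Z = (0·1.00000 + 0.152·0.238363 + 0.207·0.141872 + 0.216·0.130323 + 0.249·0.0954589) / 1.60602 = 0.07317 eV.

0.07317 eV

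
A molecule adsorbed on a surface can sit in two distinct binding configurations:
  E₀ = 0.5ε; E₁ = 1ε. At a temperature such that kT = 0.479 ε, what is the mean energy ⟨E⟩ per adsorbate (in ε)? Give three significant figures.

0.630 ε

Eᵢ/kT = 1.0438, 2.0877.
Z = Σ e^(−Eᵢ/kT) = e^(−1.0438) + e^(−2.0877) = 0.35211 + 0.12397 = 0.47608.
⟨E⟩ = Σ Eᵢ e^(−Eᵢ/kT) / Z = (0.5·0.35211 + 1·0.12397) / 0.47608 = 0.630 ε.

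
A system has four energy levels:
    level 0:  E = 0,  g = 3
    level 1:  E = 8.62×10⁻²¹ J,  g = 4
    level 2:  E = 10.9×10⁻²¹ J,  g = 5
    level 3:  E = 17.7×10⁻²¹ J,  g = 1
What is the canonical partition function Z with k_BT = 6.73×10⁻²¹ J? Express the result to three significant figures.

Eᵢ/kT = 0, 1.2808, 1.6196, 2.6300.
Z = Σ gᵢe^(−Eᵢ/kT) = 3·e^(−0) + 4·e^(−1.2808) + 5·e^(−1.6196) + 1·e^(−2.6300) = 3.0000 + 1.1113 + 0.98989 + 0.072078 = 5.1733.

Z = 5.17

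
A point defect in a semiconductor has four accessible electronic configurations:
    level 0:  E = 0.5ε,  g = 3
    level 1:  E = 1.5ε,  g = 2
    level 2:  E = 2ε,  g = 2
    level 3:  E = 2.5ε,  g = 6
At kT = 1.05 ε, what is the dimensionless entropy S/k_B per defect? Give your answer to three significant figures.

2.24

Eᵢ/kT = 0.47619, 1.4286, 1.9048, 2.3810.
Z = Σ gᵢe^(−Eᵢ/kT) = 3·e^(−0.47619) + 2·e^(−1.4286) + 2·e^(−1.9048) + 6·e^(−2.3810) = 1.8634 + 0.47929 + 0.29770 + 0.55475 = 3.1951.
⟨E⟩ = Σ EᵢPᵢ = 1.1370 ε.
S/k_B = ln Z + ⟨E⟩/kT = ln(3.1951) + 1.1370/1.05 = 1.1616 + 1.0829 = 2.24.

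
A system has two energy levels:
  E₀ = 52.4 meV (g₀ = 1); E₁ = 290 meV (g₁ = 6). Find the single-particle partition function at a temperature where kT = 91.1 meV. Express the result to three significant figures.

Z = 0.811

Eᵢ/kT = 0.57519, 3.1833.
Z = Σ gᵢe^(−Eᵢ/kT) = 1·e^(−0.57519) + 6·e^(−3.1833) = 0.56260 + 0.24869 = 0.81129.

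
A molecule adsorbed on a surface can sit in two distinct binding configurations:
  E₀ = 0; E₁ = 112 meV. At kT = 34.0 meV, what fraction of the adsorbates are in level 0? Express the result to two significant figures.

0.96

Eᵢ/kT = 0, 3.294.
Z = Σ e^(−Eᵢ/kT) = e^(−0) + e^(−3.294) = 1.000 + 0.03711 = 1.037.
P₀ = e^(−E₀/kT) / Z = 1.000/1.037 = 0.96.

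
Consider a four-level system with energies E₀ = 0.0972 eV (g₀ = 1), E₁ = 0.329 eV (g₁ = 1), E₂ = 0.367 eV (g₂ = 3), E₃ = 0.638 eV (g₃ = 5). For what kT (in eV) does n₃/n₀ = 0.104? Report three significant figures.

n₃/n₀ = (g₃/g₀) exp[−(E₃−E₀)/kT] = 0.104.
⇒ (E₃−E₀)/kT = ln((5/1)/0.104) = ln(48.077) = 3.8728.
kT = 0.5408 eV / 3.8728 = 0.140 eV.

0.140 eV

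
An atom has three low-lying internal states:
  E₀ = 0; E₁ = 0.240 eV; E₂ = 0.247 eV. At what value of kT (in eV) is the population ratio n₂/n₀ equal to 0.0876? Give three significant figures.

0.101 eV

n₂/n₀ = exp[−(E₂−E₀)/kT] = 0.0876.
⇒ (E₂−E₀)/kT = ln(1/0.0876) = ln(11.416) = 2.4350.
kT = 0.247 eV / 2.4350 = 0.101 eV.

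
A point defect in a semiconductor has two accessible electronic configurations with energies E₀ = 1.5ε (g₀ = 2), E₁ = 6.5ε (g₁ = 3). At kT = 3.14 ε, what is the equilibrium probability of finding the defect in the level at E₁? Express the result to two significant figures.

0.23

Eᵢ/kT = 0.4777, 2.070.
Z = Σ gᵢe^(−Eᵢ/kT) = 2·e^(−0.4777) + 3·e^(−2.070) = 1.240 + 0.3786 = 1.619.
P₁ = g₁ e^(−E₁/kT) / Z = 0.3786/1.619 = 0.23.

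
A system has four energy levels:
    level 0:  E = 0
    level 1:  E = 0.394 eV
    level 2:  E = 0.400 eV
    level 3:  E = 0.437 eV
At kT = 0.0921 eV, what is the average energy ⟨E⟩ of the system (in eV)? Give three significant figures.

Eᵢ/kT = 0, 4.2780, 4.3431, 4.7448.
Z = Σ e^(−Eᵢ/kT) = e^(−0) + e^(−4.2780) + e^(−4.3431) + e^(−4.7448) = 1.0000 + 0.013870 + 0.012996 + 0.0086968 = 1.0356.
⟨E⟩ = Σ Eᵢ e^(−Eᵢ/kT) / Z = (0·1.0000 + 0.394·0.013870 + 0.400·0.012996 + 0.437·0.0086968) / 1.0356 = 0.0140 eV.

0.0140 eV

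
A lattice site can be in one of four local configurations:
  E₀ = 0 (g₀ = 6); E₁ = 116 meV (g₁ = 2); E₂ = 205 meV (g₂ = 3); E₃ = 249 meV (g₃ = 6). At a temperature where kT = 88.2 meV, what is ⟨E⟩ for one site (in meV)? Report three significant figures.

29.4 meV

Eᵢ/kT = 0, 1.3152, 2.3243, 2.8231.
Z = Σ gᵢe^(−Eᵢ/kT) = 6·e^(−0) + 2·e^(−1.3152) + 3·e^(−2.3243) + 6·e^(−2.8231) = 6.0000 + 0.53684 + 0.29356 + 0.35653 = 7.1869.
⟨E⟩ = Σ Eᵢ gᵢe^(−Eᵢ/kT) / Z = (0·6.0000 + 116·0.53684 + 205·0.29356 + 249·0.35653) / 7.1869 = 29.4 meV.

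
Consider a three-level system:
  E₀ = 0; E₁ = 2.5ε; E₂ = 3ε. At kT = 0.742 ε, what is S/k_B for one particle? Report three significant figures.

Eᵢ/kT = 0, 3.3693, 4.0431.
Z = Σ e^(−Eᵢ/kT) = e^(−0) + e^(−3.3693) + e^(−4.0431) = 1.0000 + 0.034414 + 0.017543 = 1.0520.
⟨E⟩ = Σ EᵢPᵢ = 0.13181 ε.
S/k_B = ln Z + ⟨E⟩/kT = ln(1.0520) + 0.13181/0.742 = 0.050693 + 0.17764 = 0.228.

0.228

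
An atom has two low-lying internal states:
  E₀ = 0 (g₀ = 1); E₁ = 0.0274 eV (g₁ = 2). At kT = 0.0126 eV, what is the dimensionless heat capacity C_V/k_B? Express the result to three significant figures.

Eᵢ/kT = 0, 2.1746.
Z = Σ gᵢe^(−Eᵢ/kT) = 1·e^(−0) + 2·e^(−2.1746) = 1.0000 + 0.22731 = 1.2273.
⟨E⟩ = 0.0050748 eV, ⟨E²⟩ = 0.00013905 eV².
C_V/k_B = (⟨E²⟩ − ⟨E⟩²)/(kT)² = (0.00013905 − 0.000025754)/0.00015876 = 0.714.

0.714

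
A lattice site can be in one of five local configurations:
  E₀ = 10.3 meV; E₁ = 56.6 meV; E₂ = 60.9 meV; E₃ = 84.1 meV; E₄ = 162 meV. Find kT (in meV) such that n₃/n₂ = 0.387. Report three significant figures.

n₃/n₂ = exp[−(E₃−E₂)/kT] = 0.387.
⇒ (E₃−E₂)/kT = ln(1/0.387) = ln(2.5840) = 0.94934.
kT = 23.2 meV / 0.94934 = 24.4 meV.

24.4 meV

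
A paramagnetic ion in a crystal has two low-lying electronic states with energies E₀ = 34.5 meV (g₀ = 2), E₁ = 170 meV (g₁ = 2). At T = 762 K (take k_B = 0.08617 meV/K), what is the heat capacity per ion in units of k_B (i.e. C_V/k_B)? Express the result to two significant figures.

0.43

k_BT = 0.08617 × 762 K = 65.66 meV.
Eᵢ/kT = 0.5254, 2.589.
Z = Σ gᵢe^(−Eᵢ/kT) = 2·e^(−0.5254) + 2·e^(−2.589) = 1.183 + 0.1502 = 1.333.
⟨E⟩ = 49.77 meV, ⟨E²⟩ = 4313 meV².
C_V/k_B = (⟨E²⟩ − ⟨E⟩²)/(kT)² = (4313 − 2477)/4311 = 0.43.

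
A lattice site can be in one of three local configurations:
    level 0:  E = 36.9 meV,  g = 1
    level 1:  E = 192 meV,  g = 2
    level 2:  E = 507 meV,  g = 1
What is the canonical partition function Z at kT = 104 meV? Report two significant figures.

Eᵢ/kT = 0.3548, 1.846, 4.875.
Z = Σ gᵢe^(−Eᵢ/kT) = 1·e^(−0.3548) + 2·e^(−1.846) + 1·e^(−4.875) = 0.7013 + 0.3157 + 0.007635 = 1.025.

Z = 1.0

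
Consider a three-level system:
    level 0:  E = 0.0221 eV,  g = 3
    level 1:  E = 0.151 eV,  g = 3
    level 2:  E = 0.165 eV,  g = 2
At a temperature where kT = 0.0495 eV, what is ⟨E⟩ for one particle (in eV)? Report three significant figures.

Eᵢ/kT = 0.44646, 3.0505, 3.3333.
Z = Σ gᵢe^(−Eᵢ/kT) = 3·e^(−0.44646) + 3·e^(−3.0505) + 2·e^(−3.3333) = 1.9197 + 0.14201 + 0.071350 = 2.1331.
⟨E⟩ = Σ Eᵢ gᵢe^(−Eᵢ/kT) / Z = (0.0221·1.9197 + 0.151·0.14201 + 0.165·0.071350) / 2.1331 = 0.0355 eV.

0.0355 eV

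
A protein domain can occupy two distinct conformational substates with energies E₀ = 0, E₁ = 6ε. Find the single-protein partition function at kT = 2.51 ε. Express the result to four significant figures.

Z = 1.092

Eᵢ/kT = 0, 2.39044.
Z = Σ e^(−Eᵢ/kT) = e^(−0) + e^(−2.39044) = 1.00000 + 0.0915894 = 1.09159.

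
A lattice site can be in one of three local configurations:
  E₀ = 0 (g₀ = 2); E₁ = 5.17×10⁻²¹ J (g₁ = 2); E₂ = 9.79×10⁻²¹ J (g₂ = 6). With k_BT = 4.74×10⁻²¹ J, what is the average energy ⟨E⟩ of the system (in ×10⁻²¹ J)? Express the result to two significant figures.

3.2 ×10⁻²¹ J

Eᵢ/kT = 0, 1.091, 2.065.
Z = Σ gᵢe^(−Eᵢ/kT) = 2·e^(−0) + 2·e^(−1.091) + 6·e^(−2.065) = 2.000 + 0.6718 + 0.7609 = 3.433.
⟨E⟩ = Σ Eᵢ gᵢe^(−Eᵢ/kT) / Z = (0·2.000 + 5.17·0.6718 + 9.79·0.7609) / 3.433 = 3.2 ×10⁻²¹ J.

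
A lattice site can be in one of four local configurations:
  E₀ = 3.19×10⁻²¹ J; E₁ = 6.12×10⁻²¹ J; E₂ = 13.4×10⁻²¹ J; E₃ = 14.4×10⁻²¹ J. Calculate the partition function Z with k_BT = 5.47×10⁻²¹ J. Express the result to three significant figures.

Z = 1.04

Eᵢ/kT = 0.58318, 1.1188, 2.4497, 2.6325.
Z = Σ e^(−Eᵢ/kT) = e^(−0.58318) + e^(−1.1188) + e^(−2.4497) + e^(−2.6325) = 0.55812 + 0.32667 + 0.086319 + 0.071898 = 1.0430.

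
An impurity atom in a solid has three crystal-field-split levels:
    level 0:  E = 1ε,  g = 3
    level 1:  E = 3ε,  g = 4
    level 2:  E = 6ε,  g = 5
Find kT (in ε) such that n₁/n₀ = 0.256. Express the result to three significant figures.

1.21 ε

n₁/n₀ = (g₁/g₀) exp[−(E₁−E₀)/kT] = 0.256.
⇒ (E₁−E₀)/kT = ln((4/3)/0.256) = ln(5.2083) = 1.6503.
kT = 2ε / 1.6503 = 1.21 ε.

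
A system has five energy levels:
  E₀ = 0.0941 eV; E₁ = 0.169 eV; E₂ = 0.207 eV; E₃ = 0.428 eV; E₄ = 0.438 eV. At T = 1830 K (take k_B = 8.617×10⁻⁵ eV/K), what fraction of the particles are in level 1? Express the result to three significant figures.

k_BT = 8.617×10⁻⁵ × 1830 K = 0.15769 eV.
Eᵢ/kT = 0.59674, 1.0717, 1.3127, 2.7142, 2.7776.
Z = Σ e^(−Eᵢ/kT) = e^(−0.59674) + e^(−1.0717) + e^(−1.3127) + e^(−2.7142) + e^(−2.7776) = 0.55060 + 0.34243 + 0.26909 + 0.066258 + 0.062188 = 1.2906.
P₁ = e^(−E₁/kT) / Z = 0.34243/1.2906 = 0.265.

0.265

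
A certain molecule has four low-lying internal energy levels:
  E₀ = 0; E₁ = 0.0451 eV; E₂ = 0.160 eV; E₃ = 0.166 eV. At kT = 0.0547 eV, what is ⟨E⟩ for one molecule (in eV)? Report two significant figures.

0.024 eV

Eᵢ/kT = 0, 0.8245, 2.925, 3.035.
Z = Σ e^(−Eᵢ/kT) = e^(−0) + e^(−0.8245) + e^(−2.925) + e^(−3.035) = 1.000 + 0.4385 + 0.05366 + 0.04807 = 1.540.
⟨E⟩ = Σ Eᵢ e^(−Eᵢ/kT) / Z = (0·1.000 + 0.0451·0.4385 + 0.160·0.05366 + 0.166·0.04807) / 1.540 = 0.024 eV.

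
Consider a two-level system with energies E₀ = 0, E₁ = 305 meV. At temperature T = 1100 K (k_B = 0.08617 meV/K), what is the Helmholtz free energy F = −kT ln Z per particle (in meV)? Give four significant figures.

-3.722 meV

k_BT = 0.08617 × 1100 K = 94.7870 meV.
Eᵢ/kT = 0, 3.21774.
Z = Σ e^(−Eᵢ/kT) = e^(−0) + e^(−3.21774) = 1.00000 + 0.0400455 = 1.04005.
F = −kT ln Z = −94.7870 × ln(1.04005) = −94.7870 × 0.0392688 = -3.722 meV.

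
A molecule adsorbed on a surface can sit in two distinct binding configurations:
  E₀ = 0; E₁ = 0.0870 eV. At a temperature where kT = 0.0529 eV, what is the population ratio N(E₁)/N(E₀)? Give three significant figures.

n₁/n₀ = exp[−(E₁−E₀)/kT] = exp(−(0.0870 eV)/(0.0529 eV)) = exp(-1.6446) = 0.193.

0.193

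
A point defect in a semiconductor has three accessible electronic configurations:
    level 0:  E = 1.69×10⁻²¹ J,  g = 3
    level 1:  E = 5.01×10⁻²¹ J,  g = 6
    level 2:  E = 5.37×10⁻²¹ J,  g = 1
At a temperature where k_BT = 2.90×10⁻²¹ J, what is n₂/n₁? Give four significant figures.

0.1472

n₂/n₁ = (g₂/g₁) exp[−(E₂−E₁)/kT] = (1/6) × exp(−(0.36 ×10⁻²¹ J)/(2.90 ×10⁻²¹ J)) = (1/6) × exp(-0.124138) = 0.1472.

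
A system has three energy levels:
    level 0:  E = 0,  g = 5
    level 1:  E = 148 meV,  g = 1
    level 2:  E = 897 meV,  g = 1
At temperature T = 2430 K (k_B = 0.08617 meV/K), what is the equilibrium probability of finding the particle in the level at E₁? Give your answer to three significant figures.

0.0896

k_BT = 0.08617 × 2430 K = 209.39 meV.
Eᵢ/kT = 0, 0.70682, 4.2839.
Z = Σ gᵢe^(−Eᵢ/kT) = 5·e^(−0) + 1·e^(−0.70682) + 1·e^(−4.2839) = 5.0000 + 0.49321 + 0.013789 = 5.5070.
P₁ = g₁ e^(−E₁/kT) / Z = 0.49321/5.5070 = 0.0896.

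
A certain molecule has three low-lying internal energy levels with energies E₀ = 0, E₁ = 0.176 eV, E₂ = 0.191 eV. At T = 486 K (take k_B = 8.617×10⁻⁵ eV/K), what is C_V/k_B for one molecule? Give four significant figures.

0.4581

k_BT = 8.617×10⁻⁵ × 486 K = 0.0418786 eV.
Eᵢ/kT = 0, 4.20262, 4.56080.
Z = Σ e^(−Eᵢ/kT) = e^(−0) + e^(−4.20262) + e^(−4.56080) = 1.00000 + 0.0149563 + 0.0104537 = 1.02541.
⟨E⟩ = 0.00451426 eV, ⟨E²⟩ = 0.000823717 eV².
C_V/k_B = (⟨E²⟩ − ⟨E⟩²)/(kT)² = (0.000823717 − 0.0000203785)/0.00175382 = 0.4581.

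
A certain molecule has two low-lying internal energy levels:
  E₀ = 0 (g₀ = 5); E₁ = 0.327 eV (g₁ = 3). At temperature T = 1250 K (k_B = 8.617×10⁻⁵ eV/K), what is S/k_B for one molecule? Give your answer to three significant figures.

1.72

k_BT = 8.617×10⁻⁵ × 1250 K = 0.10771 eV.
Eᵢ/kT = 0, 3.0359.
Z = Σ gᵢe^(−Eᵢ/kT) = 5·e^(−0) + 3·e^(−3.0359) = 5.0000 + 0.14409 = 5.1441.
⟨E⟩ = Σ EᵢPᵢ = 0.0091595 eV.
S/k_B = ln Z + ⟨E⟩/kT = ln(5.1441) + 0.0091595/0.10771 = 1.6379 + 0.085039 = 1.72.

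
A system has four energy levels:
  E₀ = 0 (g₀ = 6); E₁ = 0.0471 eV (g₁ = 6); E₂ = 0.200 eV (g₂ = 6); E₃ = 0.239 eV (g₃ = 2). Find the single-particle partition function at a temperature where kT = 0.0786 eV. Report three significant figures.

Eᵢ/kT = 0, 0.59924, 2.5445, 3.0407.
Z = Σ gᵢe^(−Eᵢ/kT) = 6·e^(−0) + 6·e^(−0.59924) + 6·e^(−2.5445) + 2·e^(−3.0407) = 6.0000 + 3.2954 + 0.47107 + 0.095603 = 9.8621.

Z = 9.86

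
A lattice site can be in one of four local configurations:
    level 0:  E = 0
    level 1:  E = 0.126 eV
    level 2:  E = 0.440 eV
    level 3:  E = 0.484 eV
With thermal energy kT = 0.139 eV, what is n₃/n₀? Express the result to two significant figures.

n₃/n₀ = exp[−(E₃−E₀)/kT] = exp(−(0.484 eV)/(0.139 eV)) = exp(-3.482) = 0.031.

0.031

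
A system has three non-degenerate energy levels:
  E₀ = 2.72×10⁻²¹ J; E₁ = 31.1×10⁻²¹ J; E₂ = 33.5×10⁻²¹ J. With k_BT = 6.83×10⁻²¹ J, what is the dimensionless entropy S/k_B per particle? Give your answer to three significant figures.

0.138

Eᵢ/kT = 0.39824, 4.5534, 4.9048.
Z = Σ e^(−Eᵢ/kT) = e^(−0.39824) + e^(−4.5534) + e^(−4.9048) = 0.67150 + 0.010531 + 0.0074109 = 0.68944.
⟨E⟩ = Σ EᵢPᵢ = 3.4844 ×10⁻²¹ J.
S/k_B = ln Z + ⟨E⟩/kT = ln(0.68944) + 3.4844/6.83 = -0.37188 + 0.51016 = 0.138.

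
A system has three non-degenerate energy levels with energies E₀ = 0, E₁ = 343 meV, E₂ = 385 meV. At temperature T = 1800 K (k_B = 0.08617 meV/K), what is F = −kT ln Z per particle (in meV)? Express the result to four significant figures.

-27.39 meV

k_BT = 0.08617 × 1800 K = 155.106 meV.
Eᵢ/kT = 0, 2.21139, 2.48217.
Z = Σ e^(−Eᵢ/kT) = e^(−0) + e^(−2.21139) + e^(−2.48217) = 1.00000 + 0.109548 + 0.0835617 = 1.19311.
F = −kT ln Z = −155.106 × ln(1.19311) = −155.106 × 0.176563 = -27.39 meV.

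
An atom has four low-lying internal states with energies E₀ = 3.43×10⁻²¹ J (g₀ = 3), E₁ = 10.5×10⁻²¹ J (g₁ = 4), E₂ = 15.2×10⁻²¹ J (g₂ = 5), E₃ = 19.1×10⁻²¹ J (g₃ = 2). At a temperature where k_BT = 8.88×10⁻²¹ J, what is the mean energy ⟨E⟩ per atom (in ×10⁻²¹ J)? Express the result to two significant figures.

Eᵢ/kT = 0.3863, 1.182, 1.712, 2.151.
Z = Σ gᵢe^(−Eᵢ/kT) = 3·e^(−0.3863) + 4·e^(−1.182) + 5·e^(−1.712) + 2·e^(−2.151) = 2.039 + 1.227 + 0.9025 + 0.2327 = 4.401.
⟨E⟩ = Σ Eᵢ gᵢe^(−Eᵢ/kT) / Z = (3.43·2.039 + 10.5·1.227 + 15.2·0.9025 + 19.1·0.2327) / 4.401 = 8.6 ×10⁻²¹ J.

8.6 ×10⁻²¹ J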